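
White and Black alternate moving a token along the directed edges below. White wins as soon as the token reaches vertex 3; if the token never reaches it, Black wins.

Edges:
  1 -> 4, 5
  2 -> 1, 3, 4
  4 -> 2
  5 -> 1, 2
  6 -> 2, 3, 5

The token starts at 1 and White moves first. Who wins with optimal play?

Track states (vertex, player-to-move).
A0 = {(3,White), (3,Black)}
A1: add {(2,White), (6,White)}.
A2: add {(4,Black)}.
A3: add {(1,White)}.
(1,White) ∈ A3 ⇒ White forces the target.

White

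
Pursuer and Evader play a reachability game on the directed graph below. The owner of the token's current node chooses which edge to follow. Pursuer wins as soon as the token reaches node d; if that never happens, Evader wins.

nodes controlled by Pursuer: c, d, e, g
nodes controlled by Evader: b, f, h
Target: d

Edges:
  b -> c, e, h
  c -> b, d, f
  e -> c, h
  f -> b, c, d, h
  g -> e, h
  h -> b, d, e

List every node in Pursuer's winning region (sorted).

c, d, e, g

A0 = {d}
A1: add {c} — c (Pursuer) has c→d.
A2: add {e} — e (Pursuer) has e→c.
A3: add {g} — g (Pursuer) has g→e.
A4 = A3; e.g. b (Evader) can still go to h. Fixed point.
Pursuer's winning region = {c, d, e, g}.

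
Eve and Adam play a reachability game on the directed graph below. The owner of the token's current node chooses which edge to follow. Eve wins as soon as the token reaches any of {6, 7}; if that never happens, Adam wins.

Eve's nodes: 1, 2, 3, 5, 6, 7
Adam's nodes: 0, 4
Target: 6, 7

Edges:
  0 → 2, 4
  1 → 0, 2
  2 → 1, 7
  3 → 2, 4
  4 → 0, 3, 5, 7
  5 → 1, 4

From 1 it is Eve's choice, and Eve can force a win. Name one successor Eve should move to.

A0 = {6, 7}
A1: add {2} — 2 (Eve) has 2→7.
A2: add {1, 3} — 1 (Eve) has 1→2; 3 (Eve) has 3→2.
A3: add {5} — 5 (Eve) has 5→1.
A4 = A3; e.g. 0 (Adam) can still go to 4. Fixed point.
From 1, successor 2 is in the attractor (rank 1); the other successor 0 is not.

2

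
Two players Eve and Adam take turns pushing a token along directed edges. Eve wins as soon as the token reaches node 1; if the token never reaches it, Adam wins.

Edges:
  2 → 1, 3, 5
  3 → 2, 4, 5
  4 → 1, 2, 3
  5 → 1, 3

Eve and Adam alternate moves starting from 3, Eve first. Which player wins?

Adam

Track states (vertex, player-to-move).
A0 = {(1,Eve), (1,Adam)}
A1: add {(2,Eve), (4,Eve), (5,Eve)}.
A2: add {(3,Adam)}.
A3 = A2; e.g. (2,Adam) stays out. (3,Eve) never enters ⇒ Adam avoids the target.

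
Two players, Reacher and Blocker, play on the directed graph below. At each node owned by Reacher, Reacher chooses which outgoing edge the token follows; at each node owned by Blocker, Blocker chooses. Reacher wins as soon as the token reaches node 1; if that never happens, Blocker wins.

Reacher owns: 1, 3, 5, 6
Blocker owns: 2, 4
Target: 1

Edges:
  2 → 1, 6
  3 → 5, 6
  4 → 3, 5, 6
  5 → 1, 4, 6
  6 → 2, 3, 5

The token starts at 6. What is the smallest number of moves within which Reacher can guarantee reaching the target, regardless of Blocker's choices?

A0 = {1}
A1: add {5} — 5 (Reacher) has 5→1.
A2: add {3, 6} — 3 (Reacher) has 3→5; 6 (Reacher) has 6→5.
6 enters the attractor at level 2, so Reacher can force the target in 2 moves from there.

2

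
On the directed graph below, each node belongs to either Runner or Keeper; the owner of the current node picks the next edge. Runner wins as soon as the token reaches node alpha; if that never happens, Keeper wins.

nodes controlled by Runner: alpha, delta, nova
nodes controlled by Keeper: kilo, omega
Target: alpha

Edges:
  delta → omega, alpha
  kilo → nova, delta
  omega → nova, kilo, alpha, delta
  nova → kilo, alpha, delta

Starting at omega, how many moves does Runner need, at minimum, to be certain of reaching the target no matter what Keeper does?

A0 = {alpha}
A1: add {delta, nova} — nova (Runner) has nova→alpha; delta (Runner) has delta→alpha.
A2: add {kilo} — kilo (Keeper): all of {nova, delta} already in.
A3: add {omega} — omega (Keeper): all of {nova, kilo, alpha, delta} already in.
A3 = all vertices. Fixed point.
omega enters the attractor at level 3, so Runner can force the target in 3 moves from there.

3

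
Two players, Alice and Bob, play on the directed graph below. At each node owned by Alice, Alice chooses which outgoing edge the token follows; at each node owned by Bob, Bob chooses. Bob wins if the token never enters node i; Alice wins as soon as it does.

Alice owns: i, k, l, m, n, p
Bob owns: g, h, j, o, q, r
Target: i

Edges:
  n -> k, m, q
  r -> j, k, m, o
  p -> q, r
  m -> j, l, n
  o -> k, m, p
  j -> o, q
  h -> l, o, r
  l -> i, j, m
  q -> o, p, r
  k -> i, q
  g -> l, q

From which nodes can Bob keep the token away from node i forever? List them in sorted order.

A0 = {i}
A1: add {k, l} — k (Alice) has k→i; l (Alice) has l→i.
A2: add {m, n} — m (Alice) has m→l; n (Alice) has n→k.
A3 = A2; e.g. g (Bob) can still go to q. Fixed point.
Alice's attractor = {i, k, l, m, n}; Bob avoids the target exactly from the complement.

g, h, j, o, p, q, r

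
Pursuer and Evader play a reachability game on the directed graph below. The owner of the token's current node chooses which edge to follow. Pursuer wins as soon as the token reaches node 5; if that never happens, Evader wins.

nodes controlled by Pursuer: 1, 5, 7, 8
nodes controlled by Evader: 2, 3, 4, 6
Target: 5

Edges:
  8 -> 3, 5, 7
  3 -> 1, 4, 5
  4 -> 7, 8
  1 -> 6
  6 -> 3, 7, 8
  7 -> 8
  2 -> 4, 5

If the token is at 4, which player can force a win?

Pursuer

A0 = {5}
A1: add {8} — 8 (Pursuer) has 8→5.
A2: add {7} — 7 (Pursuer) has 7→8.
A3: add {4} — 4 (Evader): all of {7, 8} already in.
4 ∈ A3, so Pursuer can force the target.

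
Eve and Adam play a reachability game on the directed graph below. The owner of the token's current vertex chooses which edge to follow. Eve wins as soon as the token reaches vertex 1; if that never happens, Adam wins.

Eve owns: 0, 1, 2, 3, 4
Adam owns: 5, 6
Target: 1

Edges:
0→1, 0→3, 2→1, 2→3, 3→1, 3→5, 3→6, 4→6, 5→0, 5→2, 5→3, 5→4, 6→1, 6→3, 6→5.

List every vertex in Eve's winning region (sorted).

A0 = {1}
A1: add {0, 2, 3} — 0 (Eve) has 0→1; 2 (Eve) has 2→1; 3 (Eve) has 3→1.
A2 = A1; e.g. 4 (Eve) has no edge into A1. Fixed point.
Eve's winning region = {0, 1, 2, 3}.

0, 1, 2, 3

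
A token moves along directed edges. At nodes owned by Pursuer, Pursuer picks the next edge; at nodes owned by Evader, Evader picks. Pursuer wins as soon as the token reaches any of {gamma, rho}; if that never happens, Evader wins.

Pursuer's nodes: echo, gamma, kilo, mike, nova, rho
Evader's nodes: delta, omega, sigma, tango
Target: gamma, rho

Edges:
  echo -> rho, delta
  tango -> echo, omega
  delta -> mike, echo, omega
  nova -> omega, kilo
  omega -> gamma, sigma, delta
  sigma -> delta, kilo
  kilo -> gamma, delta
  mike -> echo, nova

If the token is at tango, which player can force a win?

A0 = {gamma, rho}
A1: add {echo, kilo} — echo (Pursuer) has echo→rho; kilo (Pursuer) has kilo→gamma.
A2: add {mike, nova} — mike (Pursuer) has mike→echo; nova (Pursuer) has nova→kilo.
A3 = A2; e.g. omega (Evader) can still go to sigma. Fixed point.
tango never enters the attractor, so Evader can avoid the target forever.

Evader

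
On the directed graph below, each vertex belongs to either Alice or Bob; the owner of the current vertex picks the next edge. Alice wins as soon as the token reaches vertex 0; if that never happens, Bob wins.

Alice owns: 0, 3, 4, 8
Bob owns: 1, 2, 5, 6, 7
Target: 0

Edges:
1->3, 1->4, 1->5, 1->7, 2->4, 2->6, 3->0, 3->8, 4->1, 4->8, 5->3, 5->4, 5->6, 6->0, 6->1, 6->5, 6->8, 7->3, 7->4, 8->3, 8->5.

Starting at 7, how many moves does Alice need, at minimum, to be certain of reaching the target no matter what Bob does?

4

A0 = {0}
A1: add {3} — 3 (Alice) has 3→0.
A2: add {8} — 8 (Alice) has 8→3.
A3: add {4} — 4 (Alice) has 4→8.
A4: add {7} — 7 (Bob): all of {3, 4} already in.
A5 = A4; e.g. 1 (Bob) can still go to 5. Fixed point.
7 enters the attractor at level 4, so Alice can force the target in 4 moves from there.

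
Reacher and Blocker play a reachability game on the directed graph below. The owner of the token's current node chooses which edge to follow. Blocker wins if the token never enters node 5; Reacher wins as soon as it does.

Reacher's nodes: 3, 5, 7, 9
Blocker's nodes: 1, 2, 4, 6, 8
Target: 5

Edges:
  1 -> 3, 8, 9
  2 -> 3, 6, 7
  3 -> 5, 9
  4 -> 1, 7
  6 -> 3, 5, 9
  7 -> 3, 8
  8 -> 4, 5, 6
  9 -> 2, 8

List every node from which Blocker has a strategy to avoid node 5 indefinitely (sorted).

A0 = {5}
A1: add {3} — 3 (Reacher) has 3→5.
A2: add {7} — 7 (Reacher) has 7→3.
A3 = A2; e.g. 1 (Blocker) can still go to 8. Fixed point.
Reacher's attractor = {3, 5, 7}; Blocker avoids the target exactly from the complement.

1, 2, 4, 6, 8, 9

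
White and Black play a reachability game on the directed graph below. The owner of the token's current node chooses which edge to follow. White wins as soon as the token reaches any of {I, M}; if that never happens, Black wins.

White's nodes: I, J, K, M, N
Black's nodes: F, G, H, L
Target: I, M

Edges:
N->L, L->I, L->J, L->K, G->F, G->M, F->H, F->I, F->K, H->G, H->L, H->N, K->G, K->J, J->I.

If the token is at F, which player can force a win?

Black

A0 = {I, M}
A1: add {J} — J (White) has J→I.
A2: add {K} — K (White) has K→J.
A3: add {L} — L (Black): all of {I, J, K} already in.
A4: add {N} — N (White) has N→L.
A5 = A4; e.g. F (Black) can still go to H. Fixed point.
F never enters the attractor, so Black can avoid the target forever.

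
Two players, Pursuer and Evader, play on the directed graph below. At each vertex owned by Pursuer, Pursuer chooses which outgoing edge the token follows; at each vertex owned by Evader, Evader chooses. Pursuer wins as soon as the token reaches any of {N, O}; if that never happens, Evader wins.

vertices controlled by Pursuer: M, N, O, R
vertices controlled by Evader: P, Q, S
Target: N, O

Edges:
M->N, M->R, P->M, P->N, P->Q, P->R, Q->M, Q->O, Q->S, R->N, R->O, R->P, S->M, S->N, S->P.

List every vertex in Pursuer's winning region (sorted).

A0 = {N, O}
A1: add {M, R} — M (Pursuer) has M→N; R (Pursuer) has R→N.
A2 = A1; e.g. P (Evader) can still go to Q. Fixed point.
Pursuer's winning region = {M, N, O, R}.

M, N, O, R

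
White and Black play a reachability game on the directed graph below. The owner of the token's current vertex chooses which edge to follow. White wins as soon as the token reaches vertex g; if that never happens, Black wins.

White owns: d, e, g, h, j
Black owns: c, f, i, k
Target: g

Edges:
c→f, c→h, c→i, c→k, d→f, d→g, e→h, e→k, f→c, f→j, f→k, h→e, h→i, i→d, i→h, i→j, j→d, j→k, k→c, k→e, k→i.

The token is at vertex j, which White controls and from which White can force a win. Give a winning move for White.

d

A0 = {g}
A1: add {d} — d (White) has d→g.
A2: add {j} — j (White) has j→d.
A3 = A2; e.g. c (Black) can still go to f. Fixed point.
From j, successor d is in the attractor (rank 1); the other successor k is not.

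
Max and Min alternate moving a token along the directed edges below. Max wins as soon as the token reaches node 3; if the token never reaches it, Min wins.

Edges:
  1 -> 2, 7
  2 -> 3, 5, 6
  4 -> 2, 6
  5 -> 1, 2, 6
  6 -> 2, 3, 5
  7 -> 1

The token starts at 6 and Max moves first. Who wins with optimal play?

Track states (vertex, player-to-move).
A0 = {(3,Max), (3,Min)}
A1: add {(2,Max), (6,Max)}.
(6,Max) ∈ A1 ⇒ Max forces the target.

Max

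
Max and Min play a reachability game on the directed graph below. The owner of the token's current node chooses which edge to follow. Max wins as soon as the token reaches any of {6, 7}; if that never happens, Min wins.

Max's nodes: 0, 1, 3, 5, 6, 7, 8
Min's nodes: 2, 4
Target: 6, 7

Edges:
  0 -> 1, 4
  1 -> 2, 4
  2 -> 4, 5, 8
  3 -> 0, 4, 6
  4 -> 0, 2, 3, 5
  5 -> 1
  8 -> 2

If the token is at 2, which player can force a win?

A0 = {6, 7}
A1: add {3} — 3 (Max) has 3→6.
A2 = A1; e.g. 0 (Max) has no edge into A1. Fixed point.
2 never enters the attractor, so Min can avoid the target forever.

Min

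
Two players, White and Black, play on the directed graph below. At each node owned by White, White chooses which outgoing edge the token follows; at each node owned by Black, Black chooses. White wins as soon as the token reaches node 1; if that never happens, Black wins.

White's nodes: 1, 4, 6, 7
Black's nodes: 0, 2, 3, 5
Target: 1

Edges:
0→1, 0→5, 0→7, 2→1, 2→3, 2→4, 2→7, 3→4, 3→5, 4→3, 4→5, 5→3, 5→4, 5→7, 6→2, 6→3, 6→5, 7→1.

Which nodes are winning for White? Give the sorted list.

A0 = {1}
A1: add {7} — 7 (White) has 7→1.
A2 = A1; e.g. 0 (Black) can still go to 5. Fixed point.
White's winning region = {1, 7}.

1, 7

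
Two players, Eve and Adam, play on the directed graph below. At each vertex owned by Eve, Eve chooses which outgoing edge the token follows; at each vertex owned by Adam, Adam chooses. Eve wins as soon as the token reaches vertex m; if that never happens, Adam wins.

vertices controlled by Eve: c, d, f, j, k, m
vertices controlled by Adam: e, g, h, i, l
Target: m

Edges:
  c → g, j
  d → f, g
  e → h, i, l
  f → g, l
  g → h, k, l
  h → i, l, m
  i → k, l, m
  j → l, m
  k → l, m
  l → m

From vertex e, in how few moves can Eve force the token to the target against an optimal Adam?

4

A0 = {m}
A1: add {j, k, l} — j (Eve) has j→m; k (Eve) has k→m; l (Adam): all of {m} already in.
A2: add {c, f, i} — c (Eve) has c→j; f (Eve) has f→l; i (Adam): all of {k, l, m} already in.
A3: add {d, h} — d (Eve) has d→f; h (Adam): all of {i, l, m} already in.
A4: add {e, g} — e (Adam): all of {h, i, l} already in; g (Adam): all of {h, k, l} already in.
A4 = all vertices. Fixed point.
e enters the attractor at level 4, so Eve can force the target in 4 moves from there.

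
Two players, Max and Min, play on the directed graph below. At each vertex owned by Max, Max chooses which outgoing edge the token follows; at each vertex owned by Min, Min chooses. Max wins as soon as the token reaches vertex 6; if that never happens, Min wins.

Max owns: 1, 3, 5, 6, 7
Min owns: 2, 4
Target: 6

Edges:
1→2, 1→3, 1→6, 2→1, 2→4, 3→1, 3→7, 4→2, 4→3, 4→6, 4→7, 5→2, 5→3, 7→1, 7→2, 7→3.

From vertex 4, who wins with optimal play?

A0 = {6}
A1: add {1} — 1 (Max) has 1→6.
A2: add {3, 7} — 3 (Max) has 3→1; 7 (Max) has 7→1.
A3: add {5} — 5 (Max) has 5→3.
A4 = A3; e.g. 2 (Min) can still go to 4. Fixed point.
4 never enters the attractor, so Min can avoid the target forever.

Min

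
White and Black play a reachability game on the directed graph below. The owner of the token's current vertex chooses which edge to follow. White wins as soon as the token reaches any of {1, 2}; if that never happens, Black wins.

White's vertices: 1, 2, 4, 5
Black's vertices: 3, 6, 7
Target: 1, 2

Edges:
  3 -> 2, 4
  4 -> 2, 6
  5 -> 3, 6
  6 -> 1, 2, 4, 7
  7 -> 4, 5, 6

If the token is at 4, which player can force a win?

White

A0 = {1, 2}
A1: add {4} — 4 (White) has 4→2.
4 ∈ A1, so White can force the target.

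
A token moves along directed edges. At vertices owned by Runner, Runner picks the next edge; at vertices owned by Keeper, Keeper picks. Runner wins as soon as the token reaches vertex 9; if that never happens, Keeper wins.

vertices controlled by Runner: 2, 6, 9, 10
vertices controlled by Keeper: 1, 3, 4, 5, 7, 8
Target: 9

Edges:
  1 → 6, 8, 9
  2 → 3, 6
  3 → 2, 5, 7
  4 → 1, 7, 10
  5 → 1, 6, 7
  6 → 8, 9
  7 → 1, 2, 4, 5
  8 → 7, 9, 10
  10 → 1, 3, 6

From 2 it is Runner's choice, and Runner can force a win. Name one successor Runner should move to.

A0 = {9}
A1: add {6} — 6 (Runner) has 6→9.
A2: add {2, 10} — 2 (Runner) has 2→6; 10 (Runner) has 10→6.
A3 = A2; e.g. 1 (Keeper) can still go to 8. Fixed point.
From 2, successor 6 is in the attractor (rank 1); the other successor 3 is not.

6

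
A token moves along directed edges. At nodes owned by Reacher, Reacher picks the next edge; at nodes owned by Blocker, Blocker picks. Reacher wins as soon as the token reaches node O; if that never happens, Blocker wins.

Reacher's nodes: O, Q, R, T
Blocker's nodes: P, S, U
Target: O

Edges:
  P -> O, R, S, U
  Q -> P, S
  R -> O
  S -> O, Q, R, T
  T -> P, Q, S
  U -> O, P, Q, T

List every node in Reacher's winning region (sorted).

A0 = {O}
A1: add {R} — R (Reacher) has R→O.
A2 = A1; e.g. P (Blocker) can still go to S. Fixed point.
Reacher's winning region = {O, R}.

O, R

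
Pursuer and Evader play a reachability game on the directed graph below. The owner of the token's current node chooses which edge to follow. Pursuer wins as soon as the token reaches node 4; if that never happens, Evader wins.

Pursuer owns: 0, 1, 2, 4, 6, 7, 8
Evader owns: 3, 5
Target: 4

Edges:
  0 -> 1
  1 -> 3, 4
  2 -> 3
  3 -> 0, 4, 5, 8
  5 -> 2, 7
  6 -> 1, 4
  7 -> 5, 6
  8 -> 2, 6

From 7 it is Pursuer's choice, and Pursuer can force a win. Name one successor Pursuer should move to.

A0 = {4}
A1: add {1, 6} — 1 (Pursuer) has 1→4; 6 (Pursuer) has 6→4.
A2: add {0, 7, 8} — 0 (Pursuer) has 0→1; 7 (Pursuer) has 7→6; 8 (Pursuer) has 8→6.
A3 = A2; e.g. 2 (Pursuer) has no edge into A2. Fixed point.
From 7, successor 6 is in the attractor (rank 1); the other successor 5 is not.

6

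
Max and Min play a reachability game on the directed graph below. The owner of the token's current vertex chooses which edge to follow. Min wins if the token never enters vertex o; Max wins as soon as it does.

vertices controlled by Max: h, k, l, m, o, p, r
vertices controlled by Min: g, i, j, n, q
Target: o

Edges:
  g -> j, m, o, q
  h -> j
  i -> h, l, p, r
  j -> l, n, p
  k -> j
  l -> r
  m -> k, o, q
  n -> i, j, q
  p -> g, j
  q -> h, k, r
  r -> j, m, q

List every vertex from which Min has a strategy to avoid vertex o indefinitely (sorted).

g, h, i, j, k, n, p, q

A0 = {o}
A1: add {m} — m (Max) has m→o.
A2: add {r} — r (Max) has r→m.
A3: add {l} — l (Max) has l→r.
A4 = A3; e.g. g (Min) can still go to j. Fixed point.
Max's attractor = {l, m, o, r}; Min avoids the target exactly from the complement.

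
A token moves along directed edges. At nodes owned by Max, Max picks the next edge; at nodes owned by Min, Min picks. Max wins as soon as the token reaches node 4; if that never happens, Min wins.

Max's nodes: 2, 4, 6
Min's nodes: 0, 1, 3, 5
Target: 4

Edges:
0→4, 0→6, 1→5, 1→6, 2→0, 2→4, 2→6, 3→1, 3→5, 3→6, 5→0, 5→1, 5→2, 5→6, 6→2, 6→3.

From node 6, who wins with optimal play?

A0 = {4}
A1: add {2} — 2 (Max) has 2→4.
A2: add {6} — 6 (Max) has 6→2.
6 ∈ A2, so Max can force the target.

Max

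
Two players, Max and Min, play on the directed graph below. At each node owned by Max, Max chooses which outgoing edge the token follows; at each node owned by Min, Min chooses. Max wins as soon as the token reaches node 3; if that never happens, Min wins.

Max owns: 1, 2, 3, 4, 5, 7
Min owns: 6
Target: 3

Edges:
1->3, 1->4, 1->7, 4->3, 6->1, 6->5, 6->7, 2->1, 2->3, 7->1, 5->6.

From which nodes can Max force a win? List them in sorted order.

A0 = {3}
A1: add {1, 2, 4} — 1 (Max) has 1→3; 2 (Max) has 2→3; 4 (Max) has 4→3.
A2: add {7} — 7 (Max) has 7→1.
A3 = A2; e.g. 5 (Max) has no edge into A2. Fixed point.
Max's winning region = {1, 2, 3, 4, 7}.

1, 2, 3, 4, 7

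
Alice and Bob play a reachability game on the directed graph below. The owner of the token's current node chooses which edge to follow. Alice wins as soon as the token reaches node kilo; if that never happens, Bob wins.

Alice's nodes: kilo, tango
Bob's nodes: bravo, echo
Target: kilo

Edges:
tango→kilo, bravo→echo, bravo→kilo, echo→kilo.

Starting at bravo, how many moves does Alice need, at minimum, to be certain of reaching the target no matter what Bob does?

A0 = {kilo}
A1: add {echo, tango} — tango (Alice) has tango→kilo; echo (Bob): all of {kilo} already in.
A2: add {bravo} — bravo (Bob): all of {echo, kilo} already in.
A2 = all vertices. Fixed point.
bravo enters the attractor at level 2, so Alice can force the target in 2 moves from there.

2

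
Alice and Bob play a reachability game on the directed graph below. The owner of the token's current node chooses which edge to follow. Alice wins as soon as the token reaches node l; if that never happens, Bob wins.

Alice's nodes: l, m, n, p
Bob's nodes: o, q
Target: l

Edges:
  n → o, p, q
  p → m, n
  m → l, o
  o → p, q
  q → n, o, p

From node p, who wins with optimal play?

A0 = {l}
A1: add {m} — m (Alice) has m→l.
A2: add {p} — p (Alice) has p→m.
p ∈ A2, so Alice can force the target.

Alice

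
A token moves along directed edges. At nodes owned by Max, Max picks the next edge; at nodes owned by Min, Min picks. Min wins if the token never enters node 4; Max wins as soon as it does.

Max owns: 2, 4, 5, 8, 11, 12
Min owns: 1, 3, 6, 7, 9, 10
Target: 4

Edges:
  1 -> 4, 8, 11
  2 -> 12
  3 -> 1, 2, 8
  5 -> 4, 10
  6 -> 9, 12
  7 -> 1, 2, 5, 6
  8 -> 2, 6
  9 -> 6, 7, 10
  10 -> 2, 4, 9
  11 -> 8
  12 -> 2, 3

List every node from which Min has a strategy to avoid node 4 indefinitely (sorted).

A0 = {4}
A1: add {5} — 5 (Max) has 5→4.
A2 = A1; e.g. 1 (Min) can still go to 8. Fixed point.
Max's attractor = {4, 5}; Min avoids the target exactly from the complement.

1, 2, 3, 6, 7, 8, 9, 10, 11, 12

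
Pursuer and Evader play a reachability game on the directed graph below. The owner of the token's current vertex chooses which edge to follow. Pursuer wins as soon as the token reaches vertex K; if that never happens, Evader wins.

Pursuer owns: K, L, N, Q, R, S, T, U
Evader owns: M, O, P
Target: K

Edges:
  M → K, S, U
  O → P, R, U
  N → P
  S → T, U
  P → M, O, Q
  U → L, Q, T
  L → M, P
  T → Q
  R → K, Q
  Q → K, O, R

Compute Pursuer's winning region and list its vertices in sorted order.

K, L, M, Q, R, S, T, U

A0 = {K}
A1: add {Q, R} — Q (Pursuer) has Q→K; R (Pursuer) has R→K.
A2: add {T, U} — T (Pursuer) has T→Q; U (Pursuer) has U→Q.
A3: add {S} — S (Pursuer) has S→T.
A4: add {M} — M (Evader): all of {K, S, U} already in.
A5: add {L} — L (Pursuer) has L→M.
A6 = A5; e.g. N (Pursuer) has no edge into A5. Fixed point.
Pursuer's winning region = {K, L, M, Q, R, S, T, U}.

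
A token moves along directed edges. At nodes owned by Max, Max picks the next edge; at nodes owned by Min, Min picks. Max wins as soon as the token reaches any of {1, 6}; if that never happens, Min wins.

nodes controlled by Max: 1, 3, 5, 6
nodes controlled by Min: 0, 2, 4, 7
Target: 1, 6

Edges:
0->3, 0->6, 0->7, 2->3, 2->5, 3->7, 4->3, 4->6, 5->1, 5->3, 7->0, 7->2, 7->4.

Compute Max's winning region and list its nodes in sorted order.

1, 5, 6

A0 = {1, 6}
A1: add {5} — 5 (Max) has 5→1.
A2 = A1; e.g. 0 (Min) can still go to 3. Fixed point.
Max's winning region = {1, 5, 6}.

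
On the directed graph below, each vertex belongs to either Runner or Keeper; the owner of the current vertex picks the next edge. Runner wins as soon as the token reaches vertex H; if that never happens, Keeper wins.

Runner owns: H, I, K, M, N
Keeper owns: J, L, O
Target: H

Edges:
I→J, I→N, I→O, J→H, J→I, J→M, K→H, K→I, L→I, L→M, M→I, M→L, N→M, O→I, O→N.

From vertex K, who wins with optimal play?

Runner

A0 = {H}
A1: add {K} — K (Runner) has K→H.
A2 = A1; e.g. I (Runner) has no edge into A1. Fixed point.
K ∈ A1, so Runner can force the target.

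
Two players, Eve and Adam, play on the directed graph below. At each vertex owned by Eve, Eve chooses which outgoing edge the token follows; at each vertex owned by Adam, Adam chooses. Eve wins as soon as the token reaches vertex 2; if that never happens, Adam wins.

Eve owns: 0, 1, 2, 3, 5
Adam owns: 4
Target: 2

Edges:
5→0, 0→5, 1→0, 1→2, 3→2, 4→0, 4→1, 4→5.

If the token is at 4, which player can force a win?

Adam

A0 = {2}
A1: add {1, 3} — 1 (Eve) has 1→2; 3 (Eve) has 3→2.
A2 = A1; e.g. 0 (Eve) has no edge into A1. Fixed point.
4 never enters the attractor, so Adam can avoid the target forever.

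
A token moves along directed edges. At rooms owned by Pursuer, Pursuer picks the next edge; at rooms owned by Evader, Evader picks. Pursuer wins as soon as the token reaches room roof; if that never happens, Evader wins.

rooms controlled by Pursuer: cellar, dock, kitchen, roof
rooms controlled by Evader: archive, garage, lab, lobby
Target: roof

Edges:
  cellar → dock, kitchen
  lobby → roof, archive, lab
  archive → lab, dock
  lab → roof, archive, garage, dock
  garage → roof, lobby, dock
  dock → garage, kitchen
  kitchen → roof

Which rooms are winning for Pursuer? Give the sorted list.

A0 = {roof}
A1: add {kitchen} — kitchen (Pursuer) has kitchen→roof.
A2: add {cellar, dock} — cellar (Pursuer) has cellar→kitchen; dock (Pursuer) has dock→kitchen.
A3 = A2; e.g. archive (Evader) can still go to lab. Fixed point.
Pursuer's winning region = {cellar, dock, kitchen, roof}.

cellar, dock, kitchen, roof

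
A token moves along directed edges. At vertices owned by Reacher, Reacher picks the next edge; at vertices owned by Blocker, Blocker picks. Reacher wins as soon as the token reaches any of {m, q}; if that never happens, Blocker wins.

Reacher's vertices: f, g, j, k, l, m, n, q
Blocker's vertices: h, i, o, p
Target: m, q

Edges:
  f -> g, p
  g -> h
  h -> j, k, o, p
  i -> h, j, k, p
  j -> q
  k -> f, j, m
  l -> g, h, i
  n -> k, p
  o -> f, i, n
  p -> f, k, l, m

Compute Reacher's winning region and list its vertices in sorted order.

A0 = {m, q}
A1: add {j, k} — j (Reacher) has j→q; k (Reacher) has k→m.
A2: add {n} — n (Reacher) has n→k.
A3 = A2; e.g. f (Reacher) has no edge into A2. Fixed point.
Reacher's winning region = {j, k, m, n, q}.

j, k, m, n, q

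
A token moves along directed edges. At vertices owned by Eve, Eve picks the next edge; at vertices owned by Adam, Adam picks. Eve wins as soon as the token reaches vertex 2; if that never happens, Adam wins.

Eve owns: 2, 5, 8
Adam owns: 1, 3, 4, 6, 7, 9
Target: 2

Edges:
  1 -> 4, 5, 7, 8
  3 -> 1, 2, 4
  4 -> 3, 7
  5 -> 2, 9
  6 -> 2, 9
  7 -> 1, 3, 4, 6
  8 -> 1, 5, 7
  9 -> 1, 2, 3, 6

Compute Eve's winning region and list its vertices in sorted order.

A0 = {2}
A1: add {5} — 5 (Eve) has 5→2.
A2: add {8} — 8 (Eve) has 8→5.
A3 = A2; e.g. 1 (Adam) can still go to 4. Fixed point.
Eve's winning region = {2, 5, 8}.

2, 5, 8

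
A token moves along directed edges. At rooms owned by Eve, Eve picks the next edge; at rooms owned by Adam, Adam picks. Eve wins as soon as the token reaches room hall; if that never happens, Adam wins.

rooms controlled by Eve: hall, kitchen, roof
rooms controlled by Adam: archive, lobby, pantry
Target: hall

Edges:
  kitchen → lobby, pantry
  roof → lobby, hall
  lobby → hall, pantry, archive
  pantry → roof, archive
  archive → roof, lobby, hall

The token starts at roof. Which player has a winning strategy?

A0 = {hall}
A1: add {roof} — roof (Eve) has roof→hall.
A2 = A1; e.g. kitchen (Eve) has no edge into A1. Fixed point.
roof ∈ A1, so Eve can force the target.

Eve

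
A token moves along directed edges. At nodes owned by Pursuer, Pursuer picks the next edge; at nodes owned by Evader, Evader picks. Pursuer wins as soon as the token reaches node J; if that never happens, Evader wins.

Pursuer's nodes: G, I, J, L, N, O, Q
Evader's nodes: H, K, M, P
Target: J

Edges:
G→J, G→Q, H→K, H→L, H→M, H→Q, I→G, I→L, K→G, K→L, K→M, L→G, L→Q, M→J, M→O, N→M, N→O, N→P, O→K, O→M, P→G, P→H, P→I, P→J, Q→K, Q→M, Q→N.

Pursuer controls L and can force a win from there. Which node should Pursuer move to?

A0 = {J}
A1: add {G} — G (Pursuer) has G→J.
A2: add {I, L} — I (Pursuer) has I→G; L (Pursuer) has L→G.
A3 = A2; e.g. H (Evader) can still go to K. Fixed point.
From L, successor G is in the attractor (rank 1); the other successor Q is not.

G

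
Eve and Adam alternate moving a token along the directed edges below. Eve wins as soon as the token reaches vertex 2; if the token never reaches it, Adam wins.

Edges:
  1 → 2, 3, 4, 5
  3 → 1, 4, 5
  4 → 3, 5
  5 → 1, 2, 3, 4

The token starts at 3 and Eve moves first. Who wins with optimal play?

Adam

Track states (vertex, player-to-move).
A0 = {(2,Eve), (2,Adam)}
A1: add {(1,Eve), (5,Eve)}.
A2 = A1; e.g. (1,Adam) stays out. (3,Eve) never enters ⇒ Adam avoids the target.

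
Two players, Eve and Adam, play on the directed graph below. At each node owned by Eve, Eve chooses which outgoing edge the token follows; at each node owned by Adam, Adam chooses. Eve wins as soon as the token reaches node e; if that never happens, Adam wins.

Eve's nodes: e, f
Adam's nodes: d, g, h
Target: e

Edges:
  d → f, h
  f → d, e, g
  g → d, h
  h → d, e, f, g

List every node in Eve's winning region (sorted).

A0 = {e}
A1: add {f} — f (Eve) has f→e.
A2 = A1; e.g. d (Adam) can still go to h. Fixed point.
Eve's winning region = {e, f}.

e, f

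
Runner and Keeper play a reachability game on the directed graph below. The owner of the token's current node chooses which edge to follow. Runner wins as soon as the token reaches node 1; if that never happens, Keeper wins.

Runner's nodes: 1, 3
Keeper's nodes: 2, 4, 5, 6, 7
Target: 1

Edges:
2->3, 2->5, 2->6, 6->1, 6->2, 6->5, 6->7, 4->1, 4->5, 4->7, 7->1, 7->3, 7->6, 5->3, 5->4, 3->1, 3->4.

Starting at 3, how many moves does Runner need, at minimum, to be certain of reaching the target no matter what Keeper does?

A0 = {1}
A1: add {3} — 3 (Runner) has 3→1.
A2 = A1; e.g. 2 (Keeper) can still go to 5. Fixed point.
3 enters the attractor at level 1, so Runner can force the target in 1 move from there.

1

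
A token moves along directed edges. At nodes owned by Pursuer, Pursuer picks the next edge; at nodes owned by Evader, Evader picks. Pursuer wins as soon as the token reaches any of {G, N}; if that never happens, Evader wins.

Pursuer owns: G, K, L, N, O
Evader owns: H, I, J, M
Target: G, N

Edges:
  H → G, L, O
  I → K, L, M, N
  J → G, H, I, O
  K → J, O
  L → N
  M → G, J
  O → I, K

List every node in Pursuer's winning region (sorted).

G, L, N

A0 = {G, N}
A1: add {L} — L (Pursuer) has L→N.
A2 = A1; e.g. H (Evader) can still go to O. Fixed point.
Pursuer's winning region = {G, L, N}.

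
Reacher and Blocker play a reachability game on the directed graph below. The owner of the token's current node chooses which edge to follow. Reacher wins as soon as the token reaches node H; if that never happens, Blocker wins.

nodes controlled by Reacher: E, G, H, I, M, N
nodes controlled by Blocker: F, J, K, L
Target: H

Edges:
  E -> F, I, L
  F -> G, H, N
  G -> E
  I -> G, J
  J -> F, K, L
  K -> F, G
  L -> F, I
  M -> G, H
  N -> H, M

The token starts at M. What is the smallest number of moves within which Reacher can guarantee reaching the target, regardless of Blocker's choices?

A0 = {H}
A1: add {M, N} — M (Reacher) has M→H; N (Reacher) has N→H.
A2 = A1; e.g. E (Reacher) has no edge into A1. Fixed point.
M enters the attractor at level 1, so Reacher can force the target in 1 move from there.

1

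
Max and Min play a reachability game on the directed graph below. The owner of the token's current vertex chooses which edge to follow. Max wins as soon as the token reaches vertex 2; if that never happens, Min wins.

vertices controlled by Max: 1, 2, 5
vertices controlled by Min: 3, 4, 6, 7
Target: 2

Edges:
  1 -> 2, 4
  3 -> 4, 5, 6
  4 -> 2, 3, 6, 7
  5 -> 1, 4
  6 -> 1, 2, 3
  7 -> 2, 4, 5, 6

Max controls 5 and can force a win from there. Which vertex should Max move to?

1

A0 = {2}
A1: add {1} — 1 (Max) has 1→2.
A2: add {5} — 5 (Max) has 5→1.
A3 = A2; e.g. 3 (Min) can still go to 4. Fixed point.
From 5, successor 1 is in the attractor (rank 1); the other successor 4 is not.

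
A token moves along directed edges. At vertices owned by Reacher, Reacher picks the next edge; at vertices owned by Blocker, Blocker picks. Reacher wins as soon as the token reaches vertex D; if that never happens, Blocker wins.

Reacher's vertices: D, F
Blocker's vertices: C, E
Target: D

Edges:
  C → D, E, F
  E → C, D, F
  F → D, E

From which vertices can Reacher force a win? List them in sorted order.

D, F

A0 = {D}
A1: add {F} — F (Reacher) has F→D.
A2 = A1; e.g. C (Blocker) can still go to E. Fixed point.
Reacher's winning region = {D, F}.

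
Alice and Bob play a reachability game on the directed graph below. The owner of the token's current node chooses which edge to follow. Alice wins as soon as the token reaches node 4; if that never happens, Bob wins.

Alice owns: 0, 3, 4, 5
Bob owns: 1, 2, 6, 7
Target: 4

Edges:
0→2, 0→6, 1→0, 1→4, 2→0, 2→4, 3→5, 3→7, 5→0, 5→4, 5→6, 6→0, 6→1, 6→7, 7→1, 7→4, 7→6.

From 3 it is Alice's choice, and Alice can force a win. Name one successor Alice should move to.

5

A0 = {4}
A1: add {5} — 5 (Alice) has 5→4.
A2: add {3} — 3 (Alice) has 3→5.
A3 = A2; e.g. 0 (Alice) has no edge into A2. Fixed point.
From 3, successor 5 is in the attractor (rank 1); the other successor 7 is not.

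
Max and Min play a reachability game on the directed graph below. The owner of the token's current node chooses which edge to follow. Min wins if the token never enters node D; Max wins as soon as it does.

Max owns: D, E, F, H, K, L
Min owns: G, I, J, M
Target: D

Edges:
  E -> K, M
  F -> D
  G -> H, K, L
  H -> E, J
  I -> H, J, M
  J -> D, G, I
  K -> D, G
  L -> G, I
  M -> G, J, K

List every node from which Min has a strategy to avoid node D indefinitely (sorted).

A0 = {D}
A1: add {F, K} — F (Max) has F→D; K (Max) has K→D.
A2: add {E} — E (Max) has E→K.
A3: add {H} — H (Max) has H→E.
A4 = A3; e.g. G (Min) can still go to L. Fixed point.
Max's attractor = {D, E, F, H, K}; Min avoids the target exactly from the complement.

G, I, J, L, M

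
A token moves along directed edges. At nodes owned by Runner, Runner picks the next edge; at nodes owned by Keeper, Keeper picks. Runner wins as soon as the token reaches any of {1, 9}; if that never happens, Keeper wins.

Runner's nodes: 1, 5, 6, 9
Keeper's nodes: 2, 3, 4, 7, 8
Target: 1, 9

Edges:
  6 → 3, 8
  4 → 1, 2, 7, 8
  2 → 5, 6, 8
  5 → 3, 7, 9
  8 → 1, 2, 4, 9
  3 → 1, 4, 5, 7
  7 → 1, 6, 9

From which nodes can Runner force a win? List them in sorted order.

A0 = {1, 9}
A1: add {5} — 5 (Runner) has 5→9.
A2 = A1; e.g. 2 (Keeper) can still go to 6. Fixed point.
Runner's winning region = {1, 5, 9}.

1, 5, 9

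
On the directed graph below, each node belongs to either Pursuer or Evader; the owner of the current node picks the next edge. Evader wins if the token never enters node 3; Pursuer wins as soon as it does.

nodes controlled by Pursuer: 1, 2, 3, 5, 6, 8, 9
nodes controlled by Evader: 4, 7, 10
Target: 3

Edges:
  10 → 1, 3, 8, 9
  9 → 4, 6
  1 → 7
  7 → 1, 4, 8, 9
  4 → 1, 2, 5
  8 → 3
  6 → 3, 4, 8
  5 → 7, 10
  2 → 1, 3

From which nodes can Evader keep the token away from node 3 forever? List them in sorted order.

A0 = {3}
A1: add {2, 6, 8} — 2 (Pursuer) has 2→3; 6 (Pursuer) has 6→3; 8 (Pursuer) has 8→3.
A2: add {9} — 9 (Pursuer) has 9→6.
A3 = A2; e.g. 1 (Pursuer) has no edge into A2. Fixed point.
Pursuer's attractor = {2, 3, 6, 8, 9}; Evader avoids the target exactly from the complement.

1, 4, 5, 7, 10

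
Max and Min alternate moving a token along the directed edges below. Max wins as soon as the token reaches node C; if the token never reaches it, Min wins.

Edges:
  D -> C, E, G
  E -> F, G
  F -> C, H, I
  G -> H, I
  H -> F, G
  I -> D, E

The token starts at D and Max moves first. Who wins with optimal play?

Max

Track states (vertex, player-to-move).
A0 = {(C,Max), (C,Min)}
A1: add {(D,Max), (F,Max)}.
(D,Max) ∈ A1 ⇒ Max forces the target.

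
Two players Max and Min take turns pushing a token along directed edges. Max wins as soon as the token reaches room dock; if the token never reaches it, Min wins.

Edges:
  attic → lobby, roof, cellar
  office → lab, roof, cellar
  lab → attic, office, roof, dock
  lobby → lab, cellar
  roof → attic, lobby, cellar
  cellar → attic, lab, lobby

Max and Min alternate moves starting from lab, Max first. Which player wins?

Track states (vertex, player-to-move).
A0 = {(dock,Max), (dock,Min)}
A1: add {(lab,Max)}.
(lab,Max) ∈ A1 ⇒ Max forces the target.

Max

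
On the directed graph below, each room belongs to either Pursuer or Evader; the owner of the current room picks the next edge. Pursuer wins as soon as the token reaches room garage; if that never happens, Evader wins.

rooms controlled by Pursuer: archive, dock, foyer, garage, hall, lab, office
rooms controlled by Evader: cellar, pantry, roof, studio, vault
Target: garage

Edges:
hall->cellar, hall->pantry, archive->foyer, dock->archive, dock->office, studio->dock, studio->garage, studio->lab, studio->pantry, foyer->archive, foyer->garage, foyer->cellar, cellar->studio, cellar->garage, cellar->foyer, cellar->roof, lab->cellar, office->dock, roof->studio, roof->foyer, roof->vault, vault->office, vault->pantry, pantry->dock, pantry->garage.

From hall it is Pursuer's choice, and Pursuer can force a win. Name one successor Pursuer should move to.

pantry

A0 = {garage}
A1: add {foyer} — foyer (Pursuer) has foyer→garage.
A2: add {archive} — archive (Pursuer) has archive→foyer.
A3: add {dock} — dock (Pursuer) has dock→archive.
A4: add {office, pantry} — office (Pursuer) has office→dock; pantry (Evader): all of {dock, garage} already in.
A5: add {hall, vault} — hall (Pursuer) has hall→pantry; vault (Evader): all of {office, pantry} already in.
A6 = A5; e.g. studio (Evader) can still go to lab. Fixed point.
From hall, successor pantry is in the attractor (rank 4); the other successor cellar is not.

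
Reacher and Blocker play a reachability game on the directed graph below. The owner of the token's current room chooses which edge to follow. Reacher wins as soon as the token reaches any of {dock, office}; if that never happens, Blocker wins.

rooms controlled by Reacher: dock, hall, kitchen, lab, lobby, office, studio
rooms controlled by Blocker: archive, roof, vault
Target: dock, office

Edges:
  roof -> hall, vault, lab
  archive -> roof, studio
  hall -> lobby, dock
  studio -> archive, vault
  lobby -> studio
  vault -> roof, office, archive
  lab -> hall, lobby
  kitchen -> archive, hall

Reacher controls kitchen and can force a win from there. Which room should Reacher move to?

hall

A0 = {dock, office}
A1: add {hall} — hall (Reacher) has hall→dock.
A2: add {kitchen, lab} — lab (Reacher) has lab→hall; kitchen (Reacher) has kitchen→hall.
A3 = A2; e.g. roof (Blocker) can still go to vault. Fixed point.
From kitchen, successor hall is in the attractor (rank 1); the other successor archive is not.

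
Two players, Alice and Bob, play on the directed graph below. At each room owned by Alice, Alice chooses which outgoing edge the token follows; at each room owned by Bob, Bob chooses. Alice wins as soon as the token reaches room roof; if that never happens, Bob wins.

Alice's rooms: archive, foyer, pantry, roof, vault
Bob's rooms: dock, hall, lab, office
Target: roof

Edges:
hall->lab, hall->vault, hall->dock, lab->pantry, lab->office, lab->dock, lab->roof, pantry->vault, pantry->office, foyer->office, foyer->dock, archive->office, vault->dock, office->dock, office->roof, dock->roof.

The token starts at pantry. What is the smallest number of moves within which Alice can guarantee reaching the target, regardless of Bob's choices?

A0 = {roof}
A1: add {dock} — dock (Bob): all of {roof} already in.
A2: add {foyer, office, vault} — foyer (Alice) has foyer→dock; vault (Alice) has vault→dock; office (Bob): all of {dock, roof} already in.
A3: add {archive, pantry} — pantry (Alice) has pantry→vault; archive (Alice) has archive→office.
pantry enters the attractor at level 3, so Alice can force the target in 3 moves from there.

3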